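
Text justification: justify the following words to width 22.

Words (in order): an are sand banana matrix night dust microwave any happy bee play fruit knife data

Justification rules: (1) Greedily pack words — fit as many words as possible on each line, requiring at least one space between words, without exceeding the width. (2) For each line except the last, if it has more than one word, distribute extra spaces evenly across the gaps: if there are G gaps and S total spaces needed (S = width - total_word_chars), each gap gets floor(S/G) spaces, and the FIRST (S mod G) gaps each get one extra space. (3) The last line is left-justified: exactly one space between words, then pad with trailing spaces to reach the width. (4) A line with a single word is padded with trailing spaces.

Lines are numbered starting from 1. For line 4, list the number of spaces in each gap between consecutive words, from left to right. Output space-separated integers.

Line 1: ['an', 'are', 'sand', 'banana'] (min_width=18, slack=4)
Line 2: ['matrix', 'night', 'dust'] (min_width=17, slack=5)
Line 3: ['microwave', 'any', 'happy'] (min_width=19, slack=3)
Line 4: ['bee', 'play', 'fruit', 'knife'] (min_width=20, slack=2)
Line 5: ['data'] (min_width=4, slack=18)

Answer: 2 2 1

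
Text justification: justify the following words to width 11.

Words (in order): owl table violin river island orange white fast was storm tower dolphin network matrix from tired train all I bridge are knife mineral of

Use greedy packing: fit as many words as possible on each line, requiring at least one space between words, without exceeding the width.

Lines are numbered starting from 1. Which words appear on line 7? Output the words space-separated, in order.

Line 1: ['owl', 'table'] (min_width=9, slack=2)
Line 2: ['violin'] (min_width=6, slack=5)
Line 3: ['river'] (min_width=5, slack=6)
Line 4: ['island'] (min_width=6, slack=5)
Line 5: ['orange'] (min_width=6, slack=5)
Line 6: ['white', 'fast'] (min_width=10, slack=1)
Line 7: ['was', 'storm'] (min_width=9, slack=2)
Line 8: ['tower'] (min_width=5, slack=6)
Line 9: ['dolphin'] (min_width=7, slack=4)
Line 10: ['network'] (min_width=7, slack=4)
Line 11: ['matrix', 'from'] (min_width=11, slack=0)
Line 12: ['tired', 'train'] (min_width=11, slack=0)
Line 13: ['all', 'I'] (min_width=5, slack=6)
Line 14: ['bridge', 'are'] (min_width=10, slack=1)
Line 15: ['knife'] (min_width=5, slack=6)
Line 16: ['mineral', 'of'] (min_width=10, slack=1)

Answer: was storm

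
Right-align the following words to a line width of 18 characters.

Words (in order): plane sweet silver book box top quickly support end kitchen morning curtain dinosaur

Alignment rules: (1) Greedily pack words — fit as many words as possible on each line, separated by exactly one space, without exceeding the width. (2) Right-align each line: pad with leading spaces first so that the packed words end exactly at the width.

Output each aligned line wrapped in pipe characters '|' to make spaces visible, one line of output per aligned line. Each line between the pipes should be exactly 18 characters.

Line 1: ['plane', 'sweet', 'silver'] (min_width=18, slack=0)
Line 2: ['book', 'box', 'top'] (min_width=12, slack=6)
Line 3: ['quickly', 'support'] (min_width=15, slack=3)
Line 4: ['end', 'kitchen'] (min_width=11, slack=7)
Line 5: ['morning', 'curtain'] (min_width=15, slack=3)
Line 6: ['dinosaur'] (min_width=8, slack=10)

Answer: |plane sweet silver|
|      book box top|
|   quickly support|
|       end kitchen|
|   morning curtain|
|          dinosaur|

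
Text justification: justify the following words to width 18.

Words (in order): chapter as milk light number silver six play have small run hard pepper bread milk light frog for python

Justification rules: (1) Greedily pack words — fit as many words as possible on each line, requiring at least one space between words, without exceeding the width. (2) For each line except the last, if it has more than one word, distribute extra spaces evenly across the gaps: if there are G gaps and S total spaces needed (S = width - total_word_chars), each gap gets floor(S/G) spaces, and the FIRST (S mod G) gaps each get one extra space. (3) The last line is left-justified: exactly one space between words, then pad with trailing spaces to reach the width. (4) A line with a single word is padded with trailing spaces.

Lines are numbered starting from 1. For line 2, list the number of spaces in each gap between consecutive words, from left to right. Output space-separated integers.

Answer: 7

Derivation:
Line 1: ['chapter', 'as', 'milk'] (min_width=15, slack=3)
Line 2: ['light', 'number'] (min_width=12, slack=6)
Line 3: ['silver', 'six', 'play'] (min_width=15, slack=3)
Line 4: ['have', 'small', 'run'] (min_width=14, slack=4)
Line 5: ['hard', 'pepper', 'bread'] (min_width=17, slack=1)
Line 6: ['milk', 'light', 'frog'] (min_width=15, slack=3)
Line 7: ['for', 'python'] (min_width=10, slack=8)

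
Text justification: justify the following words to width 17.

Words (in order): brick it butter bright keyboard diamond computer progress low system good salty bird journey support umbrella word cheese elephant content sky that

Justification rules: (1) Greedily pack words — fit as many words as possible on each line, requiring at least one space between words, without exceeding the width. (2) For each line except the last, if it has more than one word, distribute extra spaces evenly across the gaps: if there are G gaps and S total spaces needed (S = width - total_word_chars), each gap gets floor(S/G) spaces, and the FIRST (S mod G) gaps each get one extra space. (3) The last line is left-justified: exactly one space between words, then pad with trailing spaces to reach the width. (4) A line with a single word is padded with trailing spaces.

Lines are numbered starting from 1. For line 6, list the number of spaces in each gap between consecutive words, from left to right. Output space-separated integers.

Line 1: ['brick', 'it', 'butter'] (min_width=15, slack=2)
Line 2: ['bright', 'keyboard'] (min_width=15, slack=2)
Line 3: ['diamond', 'computer'] (min_width=16, slack=1)
Line 4: ['progress', 'low'] (min_width=12, slack=5)
Line 5: ['system', 'good', 'salty'] (min_width=17, slack=0)
Line 6: ['bird', 'journey'] (min_width=12, slack=5)
Line 7: ['support', 'umbrella'] (min_width=16, slack=1)
Line 8: ['word', 'cheese'] (min_width=11, slack=6)
Line 9: ['elephant', 'content'] (min_width=16, slack=1)
Line 10: ['sky', 'that'] (min_width=8, slack=9)

Answer: 6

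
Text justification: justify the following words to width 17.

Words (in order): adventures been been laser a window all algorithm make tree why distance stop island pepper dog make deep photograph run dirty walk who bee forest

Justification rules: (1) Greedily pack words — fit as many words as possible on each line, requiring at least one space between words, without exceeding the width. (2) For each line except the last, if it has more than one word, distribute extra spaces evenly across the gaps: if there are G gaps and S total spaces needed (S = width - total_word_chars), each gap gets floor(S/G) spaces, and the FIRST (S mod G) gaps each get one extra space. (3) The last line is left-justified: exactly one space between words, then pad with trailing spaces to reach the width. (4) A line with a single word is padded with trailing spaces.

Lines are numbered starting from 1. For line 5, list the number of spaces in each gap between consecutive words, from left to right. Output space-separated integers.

Answer: 1 1

Derivation:
Line 1: ['adventures', 'been'] (min_width=15, slack=2)
Line 2: ['been', 'laser', 'a'] (min_width=12, slack=5)
Line 3: ['window', 'all'] (min_width=10, slack=7)
Line 4: ['algorithm', 'make'] (min_width=14, slack=3)
Line 5: ['tree', 'why', 'distance'] (min_width=17, slack=0)
Line 6: ['stop', 'island'] (min_width=11, slack=6)
Line 7: ['pepper', 'dog', 'make'] (min_width=15, slack=2)
Line 8: ['deep', 'photograph'] (min_width=15, slack=2)
Line 9: ['run', 'dirty', 'walk'] (min_width=14, slack=3)
Line 10: ['who', 'bee', 'forest'] (min_width=14, slack=3)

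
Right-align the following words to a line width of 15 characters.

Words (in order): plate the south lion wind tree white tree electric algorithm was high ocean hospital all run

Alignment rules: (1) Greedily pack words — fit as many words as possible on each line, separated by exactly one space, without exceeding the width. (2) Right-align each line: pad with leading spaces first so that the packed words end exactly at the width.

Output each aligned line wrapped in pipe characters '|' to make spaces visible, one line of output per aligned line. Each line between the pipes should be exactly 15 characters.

Answer: |plate the south|
| lion wind tree|
|     white tree|
|       electric|
|  algorithm was|
|     high ocean|
|   hospital all|
|            run|

Derivation:
Line 1: ['plate', 'the', 'south'] (min_width=15, slack=0)
Line 2: ['lion', 'wind', 'tree'] (min_width=14, slack=1)
Line 3: ['white', 'tree'] (min_width=10, slack=5)
Line 4: ['electric'] (min_width=8, slack=7)
Line 5: ['algorithm', 'was'] (min_width=13, slack=2)
Line 6: ['high', 'ocean'] (min_width=10, slack=5)
Line 7: ['hospital', 'all'] (min_width=12, slack=3)
Line 8: ['run'] (min_width=3, slack=12)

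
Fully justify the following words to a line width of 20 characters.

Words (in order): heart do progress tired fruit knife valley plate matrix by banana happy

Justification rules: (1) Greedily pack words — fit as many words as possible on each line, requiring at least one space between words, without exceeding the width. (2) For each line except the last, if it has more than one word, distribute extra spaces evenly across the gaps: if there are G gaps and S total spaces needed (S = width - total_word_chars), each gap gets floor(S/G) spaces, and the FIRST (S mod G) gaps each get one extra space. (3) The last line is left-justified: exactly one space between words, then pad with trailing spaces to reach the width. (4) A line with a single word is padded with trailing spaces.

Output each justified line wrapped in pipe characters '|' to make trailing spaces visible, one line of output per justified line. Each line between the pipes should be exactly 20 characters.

Line 1: ['heart', 'do', 'progress'] (min_width=17, slack=3)
Line 2: ['tired', 'fruit', 'knife'] (min_width=17, slack=3)
Line 3: ['valley', 'plate', 'matrix'] (min_width=19, slack=1)
Line 4: ['by', 'banana', 'happy'] (min_width=15, slack=5)

Answer: |heart   do  progress|
|tired   fruit  knife|
|valley  plate matrix|
|by banana happy     |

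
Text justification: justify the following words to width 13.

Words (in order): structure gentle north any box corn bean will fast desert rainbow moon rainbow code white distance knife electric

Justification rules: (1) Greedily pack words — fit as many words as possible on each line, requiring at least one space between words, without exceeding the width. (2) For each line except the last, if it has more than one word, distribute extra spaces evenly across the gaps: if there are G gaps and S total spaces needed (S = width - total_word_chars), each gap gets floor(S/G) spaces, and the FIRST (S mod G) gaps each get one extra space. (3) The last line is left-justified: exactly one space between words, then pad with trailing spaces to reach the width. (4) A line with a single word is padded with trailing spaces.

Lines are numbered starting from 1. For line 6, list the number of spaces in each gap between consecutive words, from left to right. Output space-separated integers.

Answer: 2

Derivation:
Line 1: ['structure'] (min_width=9, slack=4)
Line 2: ['gentle', 'north'] (min_width=12, slack=1)
Line 3: ['any', 'box', 'corn'] (min_width=12, slack=1)
Line 4: ['bean', 'will'] (min_width=9, slack=4)
Line 5: ['fast', 'desert'] (min_width=11, slack=2)
Line 6: ['rainbow', 'moon'] (min_width=12, slack=1)
Line 7: ['rainbow', 'code'] (min_width=12, slack=1)
Line 8: ['white'] (min_width=5, slack=8)
Line 9: ['distance'] (min_width=8, slack=5)
Line 10: ['knife'] (min_width=5, slack=8)
Line 11: ['electric'] (min_width=8, slack=5)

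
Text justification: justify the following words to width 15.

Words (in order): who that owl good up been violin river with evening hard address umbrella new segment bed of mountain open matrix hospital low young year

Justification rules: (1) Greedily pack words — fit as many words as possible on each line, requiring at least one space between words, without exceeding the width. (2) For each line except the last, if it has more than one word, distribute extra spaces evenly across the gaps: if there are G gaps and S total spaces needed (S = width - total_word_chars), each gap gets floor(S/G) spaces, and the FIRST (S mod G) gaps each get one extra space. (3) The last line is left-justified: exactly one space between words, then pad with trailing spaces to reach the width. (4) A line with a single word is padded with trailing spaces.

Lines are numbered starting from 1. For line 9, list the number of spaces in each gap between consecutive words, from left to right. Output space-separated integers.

Answer: 1

Derivation:
Line 1: ['who', 'that', 'owl'] (min_width=12, slack=3)
Line 2: ['good', 'up', 'been'] (min_width=12, slack=3)
Line 3: ['violin', 'river'] (min_width=12, slack=3)
Line 4: ['with', 'evening'] (min_width=12, slack=3)
Line 5: ['hard', 'address'] (min_width=12, slack=3)
Line 6: ['umbrella', 'new'] (min_width=12, slack=3)
Line 7: ['segment', 'bed', 'of'] (min_width=14, slack=1)
Line 8: ['mountain', 'open'] (min_width=13, slack=2)
Line 9: ['matrix', 'hospital'] (min_width=15, slack=0)
Line 10: ['low', 'young', 'year'] (min_width=14, slack=1)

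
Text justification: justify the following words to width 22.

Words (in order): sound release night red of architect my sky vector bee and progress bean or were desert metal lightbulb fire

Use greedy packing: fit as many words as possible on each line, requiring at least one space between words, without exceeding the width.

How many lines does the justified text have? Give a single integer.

Line 1: ['sound', 'release', 'night'] (min_width=19, slack=3)
Line 2: ['red', 'of', 'architect', 'my'] (min_width=19, slack=3)
Line 3: ['sky', 'vector', 'bee', 'and'] (min_width=18, slack=4)
Line 4: ['progress', 'bean', 'or', 'were'] (min_width=21, slack=1)
Line 5: ['desert', 'metal', 'lightbulb'] (min_width=22, slack=0)
Line 6: ['fire'] (min_width=4, slack=18)
Total lines: 6

Answer: 6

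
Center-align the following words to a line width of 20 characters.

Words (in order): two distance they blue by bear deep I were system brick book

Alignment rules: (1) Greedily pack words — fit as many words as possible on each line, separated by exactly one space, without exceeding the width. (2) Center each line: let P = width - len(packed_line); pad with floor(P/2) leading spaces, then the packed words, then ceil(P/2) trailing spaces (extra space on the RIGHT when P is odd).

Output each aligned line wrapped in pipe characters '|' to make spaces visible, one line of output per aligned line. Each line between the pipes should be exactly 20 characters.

Answer: | two distance they  |
|blue by bear deep I |
| were system brick  |
|        book        |

Derivation:
Line 1: ['two', 'distance', 'they'] (min_width=17, slack=3)
Line 2: ['blue', 'by', 'bear', 'deep', 'I'] (min_width=19, slack=1)
Line 3: ['were', 'system', 'brick'] (min_width=17, slack=3)
Line 4: ['book'] (min_width=4, slack=16)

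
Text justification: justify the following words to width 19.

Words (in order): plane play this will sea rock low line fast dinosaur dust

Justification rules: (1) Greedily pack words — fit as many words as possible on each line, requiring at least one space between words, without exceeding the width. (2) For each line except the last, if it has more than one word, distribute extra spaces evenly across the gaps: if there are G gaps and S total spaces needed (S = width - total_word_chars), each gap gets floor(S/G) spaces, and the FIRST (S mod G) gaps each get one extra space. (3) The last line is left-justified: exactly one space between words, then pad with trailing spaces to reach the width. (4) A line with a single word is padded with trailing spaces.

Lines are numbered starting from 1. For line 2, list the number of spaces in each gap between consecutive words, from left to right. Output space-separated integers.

Line 1: ['plane', 'play', 'this'] (min_width=15, slack=4)
Line 2: ['will', 'sea', 'rock', 'low'] (min_width=17, slack=2)
Line 3: ['line', 'fast', 'dinosaur'] (min_width=18, slack=1)
Line 4: ['dust'] (min_width=4, slack=15)

Answer: 2 2 1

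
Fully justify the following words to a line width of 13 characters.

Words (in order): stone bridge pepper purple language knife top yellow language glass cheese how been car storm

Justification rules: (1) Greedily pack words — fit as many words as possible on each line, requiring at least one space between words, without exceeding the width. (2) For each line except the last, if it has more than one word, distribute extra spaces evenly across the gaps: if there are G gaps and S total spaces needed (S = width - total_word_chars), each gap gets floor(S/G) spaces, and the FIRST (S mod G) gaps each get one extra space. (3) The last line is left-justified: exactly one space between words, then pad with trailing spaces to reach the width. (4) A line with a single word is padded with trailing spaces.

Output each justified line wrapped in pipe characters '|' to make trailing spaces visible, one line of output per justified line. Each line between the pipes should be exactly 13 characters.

Answer: |stone  bridge|
|pepper purple|
|language     |
|knife     top|
|yellow       |
|language     |
|glass  cheese|
|how  been car|
|storm        |

Derivation:
Line 1: ['stone', 'bridge'] (min_width=12, slack=1)
Line 2: ['pepper', 'purple'] (min_width=13, slack=0)
Line 3: ['language'] (min_width=8, slack=5)
Line 4: ['knife', 'top'] (min_width=9, slack=4)
Line 5: ['yellow'] (min_width=6, slack=7)
Line 6: ['language'] (min_width=8, slack=5)
Line 7: ['glass', 'cheese'] (min_width=12, slack=1)
Line 8: ['how', 'been', 'car'] (min_width=12, slack=1)
Line 9: ['storm'] (min_width=5, slack=8)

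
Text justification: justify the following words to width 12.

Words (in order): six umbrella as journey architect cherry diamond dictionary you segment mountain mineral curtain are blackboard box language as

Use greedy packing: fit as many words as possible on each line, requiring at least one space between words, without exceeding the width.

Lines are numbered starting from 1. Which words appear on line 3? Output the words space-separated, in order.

Answer: architect

Derivation:
Line 1: ['six', 'umbrella'] (min_width=12, slack=0)
Line 2: ['as', 'journey'] (min_width=10, slack=2)
Line 3: ['architect'] (min_width=9, slack=3)
Line 4: ['cherry'] (min_width=6, slack=6)
Line 5: ['diamond'] (min_width=7, slack=5)
Line 6: ['dictionary'] (min_width=10, slack=2)
Line 7: ['you', 'segment'] (min_width=11, slack=1)
Line 8: ['mountain'] (min_width=8, slack=4)
Line 9: ['mineral'] (min_width=7, slack=5)
Line 10: ['curtain', 'are'] (min_width=11, slack=1)
Line 11: ['blackboard'] (min_width=10, slack=2)
Line 12: ['box', 'language'] (min_width=12, slack=0)
Line 13: ['as'] (min_width=2, slack=10)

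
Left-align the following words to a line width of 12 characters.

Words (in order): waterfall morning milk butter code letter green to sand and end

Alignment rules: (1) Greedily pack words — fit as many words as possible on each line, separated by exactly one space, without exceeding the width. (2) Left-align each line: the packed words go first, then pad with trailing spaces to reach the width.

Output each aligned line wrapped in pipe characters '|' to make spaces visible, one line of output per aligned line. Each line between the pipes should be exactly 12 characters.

Line 1: ['waterfall'] (min_width=9, slack=3)
Line 2: ['morning', 'milk'] (min_width=12, slack=0)
Line 3: ['butter', 'code'] (min_width=11, slack=1)
Line 4: ['letter', 'green'] (min_width=12, slack=0)
Line 5: ['to', 'sand', 'and'] (min_width=11, slack=1)
Line 6: ['end'] (min_width=3, slack=9)

Answer: |waterfall   |
|morning milk|
|butter code |
|letter green|
|to sand and |
|end         |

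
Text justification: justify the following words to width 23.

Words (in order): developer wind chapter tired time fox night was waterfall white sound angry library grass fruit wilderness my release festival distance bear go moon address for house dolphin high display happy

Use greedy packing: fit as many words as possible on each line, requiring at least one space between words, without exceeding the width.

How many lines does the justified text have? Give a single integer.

Answer: 10

Derivation:
Line 1: ['developer', 'wind', 'chapter'] (min_width=22, slack=1)
Line 2: ['tired', 'time', 'fox', 'night'] (min_width=20, slack=3)
Line 3: ['was', 'waterfall', 'white'] (min_width=19, slack=4)
Line 4: ['sound', 'angry', 'library'] (min_width=19, slack=4)
Line 5: ['grass', 'fruit', 'wilderness'] (min_width=22, slack=1)
Line 6: ['my', 'release', 'festival'] (min_width=19, slack=4)
Line 7: ['distance', 'bear', 'go', 'moon'] (min_width=21, slack=2)
Line 8: ['address', 'for', 'house'] (min_width=17, slack=6)
Line 9: ['dolphin', 'high', 'display'] (min_width=20, slack=3)
Line 10: ['happy'] (min_width=5, slack=18)
Total lines: 10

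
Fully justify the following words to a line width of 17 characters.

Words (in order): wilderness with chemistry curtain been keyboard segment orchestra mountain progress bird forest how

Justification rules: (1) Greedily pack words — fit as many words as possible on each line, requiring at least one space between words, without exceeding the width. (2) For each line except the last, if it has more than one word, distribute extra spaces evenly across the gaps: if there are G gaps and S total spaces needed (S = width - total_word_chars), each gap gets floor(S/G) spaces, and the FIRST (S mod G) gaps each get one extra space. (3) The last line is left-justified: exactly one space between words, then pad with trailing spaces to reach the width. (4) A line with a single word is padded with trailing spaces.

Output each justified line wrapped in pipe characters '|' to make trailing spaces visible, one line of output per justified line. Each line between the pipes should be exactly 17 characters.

Answer: |wilderness   with|
|chemistry curtain|
|been     keyboard|
|segment orchestra|
|mountain progress|
|bird forest how  |

Derivation:
Line 1: ['wilderness', 'with'] (min_width=15, slack=2)
Line 2: ['chemistry', 'curtain'] (min_width=17, slack=0)
Line 3: ['been', 'keyboard'] (min_width=13, slack=4)
Line 4: ['segment', 'orchestra'] (min_width=17, slack=0)
Line 5: ['mountain', 'progress'] (min_width=17, slack=0)
Line 6: ['bird', 'forest', 'how'] (min_width=15, slack=2)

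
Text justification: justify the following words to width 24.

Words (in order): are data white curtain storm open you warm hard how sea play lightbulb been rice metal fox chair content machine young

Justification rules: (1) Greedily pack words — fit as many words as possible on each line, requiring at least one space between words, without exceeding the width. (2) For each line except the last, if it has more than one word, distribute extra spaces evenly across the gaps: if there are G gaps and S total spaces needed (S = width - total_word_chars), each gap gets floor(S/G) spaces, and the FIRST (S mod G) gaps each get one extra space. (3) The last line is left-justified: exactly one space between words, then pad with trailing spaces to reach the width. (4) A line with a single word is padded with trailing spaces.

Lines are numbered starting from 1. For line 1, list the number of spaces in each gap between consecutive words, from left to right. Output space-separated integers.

Line 1: ['are', 'data', 'white', 'curtain'] (min_width=22, slack=2)
Line 2: ['storm', 'open', 'you', 'warm', 'hard'] (min_width=24, slack=0)
Line 3: ['how', 'sea', 'play', 'lightbulb'] (min_width=22, slack=2)
Line 4: ['been', 'rice', 'metal', 'fox'] (min_width=19, slack=5)
Line 5: ['chair', 'content', 'machine'] (min_width=21, slack=3)
Line 6: ['young'] (min_width=5, slack=19)

Answer: 2 2 1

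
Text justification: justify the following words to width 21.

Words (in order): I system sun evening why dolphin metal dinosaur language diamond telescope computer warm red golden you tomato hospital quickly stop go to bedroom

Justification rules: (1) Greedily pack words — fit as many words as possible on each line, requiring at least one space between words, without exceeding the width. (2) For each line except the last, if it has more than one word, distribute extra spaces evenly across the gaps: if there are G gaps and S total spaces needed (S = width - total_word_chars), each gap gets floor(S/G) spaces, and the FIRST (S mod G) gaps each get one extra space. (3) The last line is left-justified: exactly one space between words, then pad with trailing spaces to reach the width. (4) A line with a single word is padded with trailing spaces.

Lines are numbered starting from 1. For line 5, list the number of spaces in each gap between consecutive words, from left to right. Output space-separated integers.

Line 1: ['I', 'system', 'sun', 'evening'] (min_width=20, slack=1)
Line 2: ['why', 'dolphin', 'metal'] (min_width=17, slack=4)
Line 3: ['dinosaur', 'language'] (min_width=17, slack=4)
Line 4: ['diamond', 'telescope'] (min_width=17, slack=4)
Line 5: ['computer', 'warm', 'red'] (min_width=17, slack=4)
Line 6: ['golden', 'you', 'tomato'] (min_width=17, slack=4)
Line 7: ['hospital', 'quickly', 'stop'] (min_width=21, slack=0)
Line 8: ['go', 'to', 'bedroom'] (min_width=13, slack=8)

Answer: 3 3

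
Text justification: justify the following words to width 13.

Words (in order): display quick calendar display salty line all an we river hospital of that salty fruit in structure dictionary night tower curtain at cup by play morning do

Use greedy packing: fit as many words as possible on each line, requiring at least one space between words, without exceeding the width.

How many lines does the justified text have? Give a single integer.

Line 1: ['display', 'quick'] (min_width=13, slack=0)
Line 2: ['calendar'] (min_width=8, slack=5)
Line 3: ['display', 'salty'] (min_width=13, slack=0)
Line 4: ['line', 'all', 'an'] (min_width=11, slack=2)
Line 5: ['we', 'river'] (min_width=8, slack=5)
Line 6: ['hospital', 'of'] (min_width=11, slack=2)
Line 7: ['that', 'salty'] (min_width=10, slack=3)
Line 8: ['fruit', 'in'] (min_width=8, slack=5)
Line 9: ['structure'] (min_width=9, slack=4)
Line 10: ['dictionary'] (min_width=10, slack=3)
Line 11: ['night', 'tower'] (min_width=11, slack=2)
Line 12: ['curtain', 'at'] (min_width=10, slack=3)
Line 13: ['cup', 'by', 'play'] (min_width=11, slack=2)
Line 14: ['morning', 'do'] (min_width=10, slack=3)
Total lines: 14

Answer: 14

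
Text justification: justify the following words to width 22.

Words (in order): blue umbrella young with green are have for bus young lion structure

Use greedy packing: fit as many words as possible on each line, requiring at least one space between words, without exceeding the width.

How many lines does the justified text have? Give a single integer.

Answer: 4

Derivation:
Line 1: ['blue', 'umbrella', 'young'] (min_width=19, slack=3)
Line 2: ['with', 'green', 'are', 'have'] (min_width=19, slack=3)
Line 3: ['for', 'bus', 'young', 'lion'] (min_width=18, slack=4)
Line 4: ['structure'] (min_width=9, slack=13)
Total lines: 4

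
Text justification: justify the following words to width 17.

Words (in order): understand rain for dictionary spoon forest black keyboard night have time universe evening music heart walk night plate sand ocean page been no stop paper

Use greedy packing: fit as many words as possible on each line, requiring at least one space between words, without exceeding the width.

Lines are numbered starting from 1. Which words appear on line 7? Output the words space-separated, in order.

Line 1: ['understand', 'rain'] (min_width=15, slack=2)
Line 2: ['for', 'dictionary'] (min_width=14, slack=3)
Line 3: ['spoon', 'forest'] (min_width=12, slack=5)
Line 4: ['black', 'keyboard'] (min_width=14, slack=3)
Line 5: ['night', 'have', 'time'] (min_width=15, slack=2)
Line 6: ['universe', 'evening'] (min_width=16, slack=1)
Line 7: ['music', 'heart', 'walk'] (min_width=16, slack=1)
Line 8: ['night', 'plate', 'sand'] (min_width=16, slack=1)
Line 9: ['ocean', 'page', 'been'] (min_width=15, slack=2)
Line 10: ['no', 'stop', 'paper'] (min_width=13, slack=4)

Answer: music heart walk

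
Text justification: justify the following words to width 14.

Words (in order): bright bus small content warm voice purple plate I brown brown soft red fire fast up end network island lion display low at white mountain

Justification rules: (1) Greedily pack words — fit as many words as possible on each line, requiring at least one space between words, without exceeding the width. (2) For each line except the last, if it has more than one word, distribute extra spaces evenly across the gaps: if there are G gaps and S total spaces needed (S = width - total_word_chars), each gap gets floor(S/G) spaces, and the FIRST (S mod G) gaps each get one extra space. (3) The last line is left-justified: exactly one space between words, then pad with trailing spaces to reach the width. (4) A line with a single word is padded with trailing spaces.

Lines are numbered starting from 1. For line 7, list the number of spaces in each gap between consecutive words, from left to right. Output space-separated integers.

Line 1: ['bright', 'bus'] (min_width=10, slack=4)
Line 2: ['small', 'content'] (min_width=13, slack=1)
Line 3: ['warm', 'voice'] (min_width=10, slack=4)
Line 4: ['purple', 'plate', 'I'] (min_width=14, slack=0)
Line 5: ['brown', 'brown'] (min_width=11, slack=3)
Line 6: ['soft', 'red', 'fire'] (min_width=13, slack=1)
Line 7: ['fast', 'up', 'end'] (min_width=11, slack=3)
Line 8: ['network', 'island'] (min_width=14, slack=0)
Line 9: ['lion', 'display'] (min_width=12, slack=2)
Line 10: ['low', 'at', 'white'] (min_width=12, slack=2)
Line 11: ['mountain'] (min_width=8, slack=6)

Answer: 3 2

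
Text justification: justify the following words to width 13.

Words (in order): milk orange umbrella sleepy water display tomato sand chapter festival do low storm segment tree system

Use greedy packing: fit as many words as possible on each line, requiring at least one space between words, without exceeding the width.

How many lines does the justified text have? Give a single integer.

Line 1: ['milk', 'orange'] (min_width=11, slack=2)
Line 2: ['umbrella'] (min_width=8, slack=5)
Line 3: ['sleepy', 'water'] (min_width=12, slack=1)
Line 4: ['display'] (min_width=7, slack=6)
Line 5: ['tomato', 'sand'] (min_width=11, slack=2)
Line 6: ['chapter'] (min_width=7, slack=6)
Line 7: ['festival', 'do'] (min_width=11, slack=2)
Line 8: ['low', 'storm'] (min_width=9, slack=4)
Line 9: ['segment', 'tree'] (min_width=12, slack=1)
Line 10: ['system'] (min_width=6, slack=7)
Total lines: 10

Answer: 10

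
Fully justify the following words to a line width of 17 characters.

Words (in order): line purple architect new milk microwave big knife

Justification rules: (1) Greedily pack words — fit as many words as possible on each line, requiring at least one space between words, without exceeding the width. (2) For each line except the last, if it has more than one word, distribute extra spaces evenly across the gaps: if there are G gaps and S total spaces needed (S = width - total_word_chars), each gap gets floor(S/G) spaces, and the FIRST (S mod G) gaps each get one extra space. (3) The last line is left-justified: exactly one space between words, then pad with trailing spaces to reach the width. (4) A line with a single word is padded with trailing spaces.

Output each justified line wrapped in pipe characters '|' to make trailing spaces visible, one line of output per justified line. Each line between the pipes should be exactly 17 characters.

Line 1: ['line', 'purple'] (min_width=11, slack=6)
Line 2: ['architect', 'new'] (min_width=13, slack=4)
Line 3: ['milk', 'microwave'] (min_width=14, slack=3)
Line 4: ['big', 'knife'] (min_width=9, slack=8)

Answer: |line       purple|
|architect     new|
|milk    microwave|
|big knife        |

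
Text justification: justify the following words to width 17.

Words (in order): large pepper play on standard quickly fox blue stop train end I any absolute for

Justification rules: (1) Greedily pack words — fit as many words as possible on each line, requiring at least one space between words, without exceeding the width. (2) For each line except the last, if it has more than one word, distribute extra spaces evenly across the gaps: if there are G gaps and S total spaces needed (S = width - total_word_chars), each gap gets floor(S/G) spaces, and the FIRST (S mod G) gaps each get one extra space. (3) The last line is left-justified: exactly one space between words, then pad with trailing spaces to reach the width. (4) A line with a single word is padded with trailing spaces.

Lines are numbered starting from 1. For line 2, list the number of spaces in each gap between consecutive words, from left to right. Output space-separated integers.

Line 1: ['large', 'pepper', 'play'] (min_width=17, slack=0)
Line 2: ['on', 'standard'] (min_width=11, slack=6)
Line 3: ['quickly', 'fox', 'blue'] (min_width=16, slack=1)
Line 4: ['stop', 'train', 'end', 'I'] (min_width=16, slack=1)
Line 5: ['any', 'absolute', 'for'] (min_width=16, slack=1)

Answer: 7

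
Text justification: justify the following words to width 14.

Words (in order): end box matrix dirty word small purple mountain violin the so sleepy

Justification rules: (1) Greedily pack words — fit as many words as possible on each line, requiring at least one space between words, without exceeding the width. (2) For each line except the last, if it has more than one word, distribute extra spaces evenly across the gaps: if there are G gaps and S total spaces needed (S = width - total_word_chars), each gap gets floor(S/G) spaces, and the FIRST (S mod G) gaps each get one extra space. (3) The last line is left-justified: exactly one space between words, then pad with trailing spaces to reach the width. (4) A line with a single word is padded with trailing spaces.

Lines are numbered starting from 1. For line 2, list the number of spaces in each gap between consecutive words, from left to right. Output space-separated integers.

Line 1: ['end', 'box', 'matrix'] (min_width=14, slack=0)
Line 2: ['dirty', 'word'] (min_width=10, slack=4)
Line 3: ['small', 'purple'] (min_width=12, slack=2)
Line 4: ['mountain'] (min_width=8, slack=6)
Line 5: ['violin', 'the', 'so'] (min_width=13, slack=1)
Line 6: ['sleepy'] (min_width=6, slack=8)

Answer: 5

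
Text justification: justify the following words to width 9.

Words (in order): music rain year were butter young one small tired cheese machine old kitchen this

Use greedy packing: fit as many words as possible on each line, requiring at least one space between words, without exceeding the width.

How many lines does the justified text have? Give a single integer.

Answer: 12

Derivation:
Line 1: ['music'] (min_width=5, slack=4)
Line 2: ['rain', 'year'] (min_width=9, slack=0)
Line 3: ['were'] (min_width=4, slack=5)
Line 4: ['butter'] (min_width=6, slack=3)
Line 5: ['young', 'one'] (min_width=9, slack=0)
Line 6: ['small'] (min_width=5, slack=4)
Line 7: ['tired'] (min_width=5, slack=4)
Line 8: ['cheese'] (min_width=6, slack=3)
Line 9: ['machine'] (min_width=7, slack=2)
Line 10: ['old'] (min_width=3, slack=6)
Line 11: ['kitchen'] (min_width=7, slack=2)
Line 12: ['this'] (min_width=4, slack=5)
Total lines: 12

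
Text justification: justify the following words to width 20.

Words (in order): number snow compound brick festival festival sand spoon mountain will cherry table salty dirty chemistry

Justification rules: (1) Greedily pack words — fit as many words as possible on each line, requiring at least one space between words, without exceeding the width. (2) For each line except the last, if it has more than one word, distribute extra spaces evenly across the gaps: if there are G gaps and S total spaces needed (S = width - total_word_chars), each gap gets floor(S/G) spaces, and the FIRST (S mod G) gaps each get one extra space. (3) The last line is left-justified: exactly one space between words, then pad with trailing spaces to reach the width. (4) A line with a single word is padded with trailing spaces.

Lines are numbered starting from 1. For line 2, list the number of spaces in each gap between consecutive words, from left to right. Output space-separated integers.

Line 1: ['number', 'snow', 'compound'] (min_width=20, slack=0)
Line 2: ['brick', 'festival'] (min_width=14, slack=6)
Line 3: ['festival', 'sand', 'spoon'] (min_width=19, slack=1)
Line 4: ['mountain', 'will', 'cherry'] (min_width=20, slack=0)
Line 5: ['table', 'salty', 'dirty'] (min_width=17, slack=3)
Line 6: ['chemistry'] (min_width=9, slack=11)

Answer: 7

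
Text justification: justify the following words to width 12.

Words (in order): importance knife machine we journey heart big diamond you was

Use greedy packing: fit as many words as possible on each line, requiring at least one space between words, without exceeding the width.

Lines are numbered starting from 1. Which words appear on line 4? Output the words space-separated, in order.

Line 1: ['importance'] (min_width=10, slack=2)
Line 2: ['knife'] (min_width=5, slack=7)
Line 3: ['machine', 'we'] (min_width=10, slack=2)
Line 4: ['journey'] (min_width=7, slack=5)
Line 5: ['heart', 'big'] (min_width=9, slack=3)
Line 6: ['diamond', 'you'] (min_width=11, slack=1)
Line 7: ['was'] (min_width=3, slack=9)

Answer: journey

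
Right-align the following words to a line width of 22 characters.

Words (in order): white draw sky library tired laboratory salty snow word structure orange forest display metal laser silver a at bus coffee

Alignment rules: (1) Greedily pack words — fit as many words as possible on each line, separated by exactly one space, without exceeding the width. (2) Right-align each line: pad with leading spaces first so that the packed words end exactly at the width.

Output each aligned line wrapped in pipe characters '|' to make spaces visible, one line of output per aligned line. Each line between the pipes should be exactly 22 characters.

Answer: |white draw sky library|
|tired laboratory salty|
|   snow word structure|
| orange forest display|
|  metal laser silver a|
|         at bus coffee|

Derivation:
Line 1: ['white', 'draw', 'sky', 'library'] (min_width=22, slack=0)
Line 2: ['tired', 'laboratory', 'salty'] (min_width=22, slack=0)
Line 3: ['snow', 'word', 'structure'] (min_width=19, slack=3)
Line 4: ['orange', 'forest', 'display'] (min_width=21, slack=1)
Line 5: ['metal', 'laser', 'silver', 'a'] (min_width=20, slack=2)
Line 6: ['at', 'bus', 'coffee'] (min_width=13, slack=9)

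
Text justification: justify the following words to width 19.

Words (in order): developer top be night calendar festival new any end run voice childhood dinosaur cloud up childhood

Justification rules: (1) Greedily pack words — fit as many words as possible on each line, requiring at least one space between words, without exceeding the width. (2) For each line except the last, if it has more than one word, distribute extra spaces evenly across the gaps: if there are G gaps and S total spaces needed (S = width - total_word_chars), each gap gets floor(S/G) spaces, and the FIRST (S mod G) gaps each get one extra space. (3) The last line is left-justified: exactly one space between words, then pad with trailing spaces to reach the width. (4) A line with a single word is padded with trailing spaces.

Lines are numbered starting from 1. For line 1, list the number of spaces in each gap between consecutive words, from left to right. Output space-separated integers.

Line 1: ['developer', 'top', 'be'] (min_width=16, slack=3)
Line 2: ['night', 'calendar'] (min_width=14, slack=5)
Line 3: ['festival', 'new', 'any'] (min_width=16, slack=3)
Line 4: ['end', 'run', 'voice'] (min_width=13, slack=6)
Line 5: ['childhood', 'dinosaur'] (min_width=18, slack=1)
Line 6: ['cloud', 'up', 'childhood'] (min_width=18, slack=1)

Answer: 3 2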